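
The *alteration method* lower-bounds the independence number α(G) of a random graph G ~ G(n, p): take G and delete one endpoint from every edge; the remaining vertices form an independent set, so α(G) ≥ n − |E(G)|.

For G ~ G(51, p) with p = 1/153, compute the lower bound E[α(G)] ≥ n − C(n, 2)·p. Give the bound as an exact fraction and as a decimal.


E[|E(G)|] = C(51, 2)·p = 1275 · (1/153) = 25/3.
E[α(G)] ≥ n − E[|E(G)|] = 51 − 25/3 = 128/3.
Numerically: ≈ 42.667.
(This is only a lower bound; the true E[α(G)] may be larger.)

E[α(G)] ≥ 128/3 ≈ 42.667.


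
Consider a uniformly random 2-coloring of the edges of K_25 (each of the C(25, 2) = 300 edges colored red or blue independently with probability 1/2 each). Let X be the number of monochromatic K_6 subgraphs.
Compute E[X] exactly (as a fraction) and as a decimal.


Let X = Σ_S X_S over the C(25, 6) = 177100 subsets S of size 6, where X_S = 1 if the K_6 on S is monochromatic.
For a fixed S, the K_6 on S has C(6, 2) = 15 edges. P[all 15 edges red] = (1/2)^15, and likewise for blue, so P[monochromatic] = 2·(1/2)^15 = 2^{1 − 15} = 1/16384.
By linearity of expectation: E[X] = C(25, 6) · 2^{1 − 15} = 177100 · 1/16384 = 44275/4096.
Numerically: E[X] ≈ 10.8093.

E[X] = C(25,6)·2^(1−C(6,2)) = 44275/4096 ≈ 10.8093.


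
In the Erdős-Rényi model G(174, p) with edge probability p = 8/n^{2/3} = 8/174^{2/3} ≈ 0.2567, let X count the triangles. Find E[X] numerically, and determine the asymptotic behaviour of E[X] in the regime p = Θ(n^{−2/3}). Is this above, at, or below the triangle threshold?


Number of potential triangles: C(174, 3) = 862924.
Each occurs with probability p³ ≈ (0.2567)³ ≈ 1.691108e-02.
By linearity: E[X] = C(174, 3)·p³ ≈ 862924 · 1.691108e-02 ≈ 14592.9808.
Since α = 2/3 < 1, p = c/n^{2/3} ≫ 1/n is above the triangle threshold p ~ 1/n. Asymptotically E[X] ~ (c³/6)·n^{3(1−α)} = (8³/6)·n^{1} → ∞; triangles are abundant w.h.p.

E[X] ≈ 14592.9808; in regime p = Θ(1/n^{2/3}) E[X] diverges (above the triangle threshold p ~ 1/n).


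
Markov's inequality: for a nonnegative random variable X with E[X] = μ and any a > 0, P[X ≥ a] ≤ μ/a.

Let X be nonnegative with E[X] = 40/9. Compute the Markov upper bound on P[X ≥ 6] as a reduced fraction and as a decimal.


μ = E[X] = 40/9, a = 6.
Markov: P[X ≥ 6] ≤ μ/a = (40/9)/6 = 20/27.
Numerically: ≈ 0.740741.
(Since a = 6 > μ = 4.444444, the bound 20/27 is < 1 and informative.)

P[X ≥ 6] ≤ 20/27 ≈ 0.740741.


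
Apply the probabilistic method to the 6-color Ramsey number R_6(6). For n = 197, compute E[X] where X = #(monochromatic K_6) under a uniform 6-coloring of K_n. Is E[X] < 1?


E[X] = C(197, 6) · 6^{1 − 15} = 75176946208 · 6^{−14} = 75176946208/78364164096.
As a reduced fraction: E[X] = 2349279569/2448880128 ≈ 0.9593281.
Is E[X] < 1? YES.
Since E[X] < 1, there exists a 6-coloring of K_{197} with no monochromatic K_6; hence R_6(6) > 197.

E[X] = 2349279569/2448880128 ≈ 0.9593281; E[X] < 1, so R_6(6) > 197.


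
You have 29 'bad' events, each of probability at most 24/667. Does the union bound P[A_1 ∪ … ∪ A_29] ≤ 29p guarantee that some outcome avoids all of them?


Union bound: P[∪_{i=1}^{29} A_i] ≤ Σ_i P[A_i] ≤ 29·p = 29·(24/667) = 24/23.
Numerically: 24/23 ≈ 1.043478.
Is 24/23 < 1? NO.
Since the bound 24/23 is ≥ 1, the union bound is uninformative here; it does NOT by itself certify existence.

29·p = 24/23 ≈ 1.043478; existence NOT certified by the union bound.


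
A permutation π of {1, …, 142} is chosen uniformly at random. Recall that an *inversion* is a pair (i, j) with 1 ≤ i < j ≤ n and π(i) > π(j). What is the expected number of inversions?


Write X = Σ X_I over the C(142, 2) = 10011 pairs i < j, with X_I the indicator of one inversion.
There are 10011 indicators.
For each fixed pair i < j, the values π(i) and π(j) are two distinct elements of {1, …, 142} in uniformly random order; by symmetry P[π(i) > π(j)] = 1/2.
By linearity: E[X] = 10011 · (1/2) = C(142, 2) · (1/2) = 10011/2 = 10011/2 ≈ 5005.5000.

E[X] = 10011/2 = 5005.5000.


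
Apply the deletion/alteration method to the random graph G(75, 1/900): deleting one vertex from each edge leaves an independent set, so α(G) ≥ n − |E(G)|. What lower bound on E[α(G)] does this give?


E[|E(G)|] = C(75, 2)·p = 2775 · (1/900) = 37/12.
E[α(G)] ≥ n − E[|E(G)|] = 75 − 37/12 = 863/12.
Numerically: ≈ 71.916667.
(This is only a lower bound; the true E[α(G)] may be larger.)

E[α(G)] ≥ 863/12 ≈ 71.916667.


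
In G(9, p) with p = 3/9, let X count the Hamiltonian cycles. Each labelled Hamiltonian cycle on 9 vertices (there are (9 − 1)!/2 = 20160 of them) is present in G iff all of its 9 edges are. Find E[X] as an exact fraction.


K_9 has (9 − 1)!/2 = 20160 labelled Hamiltonian cycles.
For each such Hamiltonian cycle H, let X_H = 1 if all 9 edges of H are present in G. Then P[X_H = 1] = p^{9} = (1/3)^{9} = 1/19683.
Summing the indicators: E[X] = Σ_H E[X_H] = 20160 · p^{9} = 20160 · 1/19683 = 2240/2187.
Numerically: E[X] ≈ 1.02.

E[X] = 20160 · (1/3)^{9} = 2240/2187 ≈ 1.02.


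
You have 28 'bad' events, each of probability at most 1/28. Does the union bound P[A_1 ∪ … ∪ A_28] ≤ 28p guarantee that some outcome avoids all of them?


Union bound: P[∪_{i=1}^{28} A_i] ≤ Σ_i P[A_i] ≤ 28·p = 28·(1/28) = 1.
Numerically: 1 ≈ 1.00000.
Is 1 < 1? NO.
Since the bound 1 is ≥ 1, the union bound is uninformative here; it does NOT by itself certify existence.

28·p = 1 ≈ 1.00000; existence NOT certified by the union bound.


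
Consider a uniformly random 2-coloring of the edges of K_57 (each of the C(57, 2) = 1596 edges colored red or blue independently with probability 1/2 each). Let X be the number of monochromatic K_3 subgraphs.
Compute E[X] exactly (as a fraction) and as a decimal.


Let X = Σ_S X_S over the C(57, 3) = 29260 subsets S of size 3, where X_S = 1 if the K_3 on S is monochromatic.
For a fixed S, the K_3 on S has C(3, 2) = 3 edges. P[all 3 edges red] = (1/2)^3, and likewise for blue, so P[monochromatic] = 2·(1/2)^3 = 2^{1 − 3} = 1/4.
By linearity of expectation: E[X] = C(57, 3) · 2^{1 − 3} = 29260 · 1/4 = 7315.
Numerically: E[X] ≈ 7315.0000.

E[X] = C(57,3)·2^(1−C(3,2)) = 7315 ≈ 7315.0000.


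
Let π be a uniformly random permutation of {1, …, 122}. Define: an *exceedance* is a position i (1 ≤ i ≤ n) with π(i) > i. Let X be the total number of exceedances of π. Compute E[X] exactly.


Write X = Σ_{i=1}^{122} X_i, where X_i = 1_{π(i) > i}.
For each fixed i, π(i) is uniform over {1, …, 122} (marginal of a uniform permutation), so P[π(i) > i] = (n − i)/n. Summing: Σ_{i=1}^{122} (n − i)/n = (0 + 1 + … + 121)/122 = 122(122 − 1)/(2·122) = (122 − 1)/2.
Hence E[X] = Σ_{i=1}^{122} (122 − i)/122 = 121/2 ≈ 60.500.

E[X] = 121/2 = 60.500.


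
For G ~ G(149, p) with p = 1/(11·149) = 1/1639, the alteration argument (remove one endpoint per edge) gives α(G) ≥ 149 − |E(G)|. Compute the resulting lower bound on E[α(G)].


E[|E(G)|] = C(149, 2)·p = 11026 · (1/1639) = 74/11.
E[α(G)] ≥ n − E[|E(G)|] = 149 − 74/11 = 1565/11.
Numerically: ≈ 142.273.
(This is only a lower bound; the true E[α(G)] may be larger.)

E[α(G)] ≥ 1565/11 ≈ 142.273.


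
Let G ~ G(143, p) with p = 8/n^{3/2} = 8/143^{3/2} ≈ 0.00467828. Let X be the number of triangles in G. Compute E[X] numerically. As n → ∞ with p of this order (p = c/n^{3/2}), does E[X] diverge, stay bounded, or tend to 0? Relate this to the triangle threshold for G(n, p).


Number of potential triangles: C(143, 3) = 477191.
Each occurs with probability p³ ≈ (0.00467828)³ ≈ 1.02390059e-07.
By linearity: E[X] = C(143, 3)·p³ ≈ 477191 · 1.02390059e-07 ≈ 0.048860.
Since α = 3/2 > 1, p = c/n^{3/2} = o(1/n) is below the triangle threshold p ~ 1/n. Asymptotically E[X] ~ (c³/6)·n^{3(1−α)} = (8³/6)·n^{-1.5} → 0, so by Markov's inequality G has no triangles w.h.p.

E[X] ≈ 0.048860; in regime p = Θ(1/n^{3/2}) E[X] tends to 0 (below the triangle threshold p ~ 1/n).


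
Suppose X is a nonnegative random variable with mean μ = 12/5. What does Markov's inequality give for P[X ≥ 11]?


μ = E[X] = 12/5, a = 11.
Markov: P[X ≥ 11] ≤ μ/a = (12/5)/11 = 12/55.
Numerically: ≈ 0.218.
(Since a = 11 > μ = 2.400, the bound 12/55 is < 1 and informative.)

P[X ≥ 11] ≤ 12/55 ≈ 0.218.


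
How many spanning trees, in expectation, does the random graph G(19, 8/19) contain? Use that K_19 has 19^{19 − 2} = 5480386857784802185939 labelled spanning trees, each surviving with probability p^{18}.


K_19 has 19^{19 − 2} = 5480386857784802185939 labelled spanning trees.
For each such spanning tree H, let X_H = 1 if all 18 edges of H are present in G. Then P[X_H = 1] = p^{18} = (8/19)^{18} = 18014398509481984/104127350297911241532841.
Summing the indicators: E[X] = Σ_H E[X_H] = 5480386857784802185939 · p^{18} = 5480386857784802185939 · 18014398509481984/104127350297911241532841 = 18014398509481984/19.
Numerically: E[X] ≈ 9.481e+14.

E[X] = 5480386857784802185939 · (8/19)^{18} = 18014398509481984/19 ≈ 9.481e+14.


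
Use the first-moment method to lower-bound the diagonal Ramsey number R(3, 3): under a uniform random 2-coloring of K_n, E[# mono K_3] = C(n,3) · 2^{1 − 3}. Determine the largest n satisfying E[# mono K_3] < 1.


We need C(n, 3) · 2^{1 − 3} < 1, i.e. C(n, 3) < 2^{3 − 1} = 4.
Check values of n near the boundary:
  n = 3: C(3, 3) = 1; 1 < 4? YES
  n = 4: C(4, 3) = 4; 4 < 4? NO
  n = 5: C(5, 3) = 10; 10 < 4? NO
The largest n with C(n, 3) < 4 is n = 3 (where E[X] = 1/4 ≈ 0.2500). Hence R(3, 3) > 3, i.e. R(3, 3) ≥ 4.

Largest n = 3; hence R(3, 3) > 3.


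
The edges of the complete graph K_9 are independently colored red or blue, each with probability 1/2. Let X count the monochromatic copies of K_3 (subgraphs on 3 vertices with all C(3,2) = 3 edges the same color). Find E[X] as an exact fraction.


Let X = Σ_S X_S over the C(9, 3) = 84 subsets S of size 3, where X_S = 1 if the K_3 on S is monochromatic.
For a fixed S, the K_3 on S has C(3, 2) = 3 edges. P[all 3 edges red] = (1/2)^3, and likewise for blue, so P[monochromatic] = 2·(1/2)^3 = 2^{1 − 3} = 1/4.
By linearity: E[X] = C(9, 3) · 2^{1 − 3} = 84 · 1/4 = 21.
Numerically: E[X] ≈ 21.0000.

E[X] = C(9,3)·2^(1−C(3,2)) = 21 ≈ 21.0000.


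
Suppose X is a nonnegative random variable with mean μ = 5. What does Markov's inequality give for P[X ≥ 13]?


μ = E[X] = 5, a = 13.
Markov: P[X ≥ 13] ≤ μ/a = (5)/13 = 5/13.
Numerically: ≈ 0.3846.
(Since a = 13 > μ = 5.0000, the bound 5/13 is < 1 and informative.)

P[X ≥ 13] ≤ 5/13 ≈ 0.3846.


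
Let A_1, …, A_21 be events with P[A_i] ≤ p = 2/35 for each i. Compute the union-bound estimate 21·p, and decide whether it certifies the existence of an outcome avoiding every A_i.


Union bound: P[∪_{i=1}^{21} A_i] ≤ Σ_i P[A_i] ≤ 21·p = 21·(2/35) = 6/5.
Numerically: 6/5 ≈ 1.2000.
Is 6/5 < 1? NO.
Since the bound 6/5 is ≥ 1, the union bound is uninformative here; it does NOT by itself certify existence.

21·p = 6/5 ≈ 1.2000; existence NOT certified by the union bound.


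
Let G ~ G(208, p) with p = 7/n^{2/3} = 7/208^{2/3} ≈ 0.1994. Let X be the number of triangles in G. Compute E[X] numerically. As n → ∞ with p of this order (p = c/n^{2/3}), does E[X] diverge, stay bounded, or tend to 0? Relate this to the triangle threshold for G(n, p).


Number of potential triangles: C(208, 3) = 1478256.
Each occurs with probability p³ ≈ (0.1994)³ ≈ 7.928070e-03.
By linearity: E[X] = C(208, 3)·p³ ≈ 1478256 · 7.928070e-03 ≈ 11719.7163.
Since α = 2/3 < 1, p = c/n^{2/3} ≫ 1/n is above the triangle threshold p ~ 1/n. Asymptotically E[X] ~ (c³/6)·n^{3(1−α)} = (7³/6)·n^{1} → ∞; triangles are abundant w.h.p.

E[X] ≈ 11719.7163; in regime p = Θ(1/n^{2/3}) E[X] diverges (above the triangle threshold p ~ 1/n).


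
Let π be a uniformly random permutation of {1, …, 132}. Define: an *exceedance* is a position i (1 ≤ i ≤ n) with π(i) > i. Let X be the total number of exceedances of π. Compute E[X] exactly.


Write X = Σ_{i=1}^{132} X_i, where X_i = 1_{π(i) > i}.
For each fixed i, π(i) is uniform over {1, …, 132} (marginal of a uniform permutation), so P[π(i) > i] = (n − i)/n. Summing: Σ_{i=1}^{132} (n − i)/n = (0 + 1 + … + 131)/132 = 132(132 − 1)/(2·132) = (132 − 1)/2.
Hence E[X] = Σ_{i=1}^{132} (132 − i)/132 = 131/2 ≈ 65.500.

E[X] = 131/2 = 65.500.


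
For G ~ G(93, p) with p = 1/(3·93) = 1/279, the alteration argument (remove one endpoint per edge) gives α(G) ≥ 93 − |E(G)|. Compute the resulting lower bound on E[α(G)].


E[|E(G)|] = C(93, 2)·p = 4278 · (1/279) = 46/3.
E[α(G)] ≥ n − E[|E(G)|] = 93 − 46/3 = 233/3.
Numerically: ≈ 77.667.
(This is only a lower bound; the true E[α(G)] may be larger.)

E[α(G)] ≥ 233/3 ≈ 77.667.


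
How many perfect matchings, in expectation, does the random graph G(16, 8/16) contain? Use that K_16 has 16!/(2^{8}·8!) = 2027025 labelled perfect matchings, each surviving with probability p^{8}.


K_16 has 16!/(2^{8}·8!) = 2027025 labelled perfect matchings.
For each such perfect matching H, let X_H = 1 if all 8 edges of H are present in G. Then P[X_H = 1] = p^{8} = (1/2)^{8} = 1/256.
By linearity of expectation: E[X] = Σ_H E[X_H] = 2027025 · p^{8} = 2027025 · 1/256 = 2027025/256.
Numerically: E[X] ≈ 7918.07.

E[X] = 2027025 · (1/2)^{8} = 2027025/256 ≈ 7918.07.


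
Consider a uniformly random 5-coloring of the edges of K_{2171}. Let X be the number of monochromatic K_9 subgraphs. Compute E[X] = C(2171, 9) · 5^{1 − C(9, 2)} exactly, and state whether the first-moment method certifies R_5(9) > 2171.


E[X] = C(2171, 9) · 5^{1 − 36} = 2903784578674959601827205 · 5^{−35} = 2903784578674959601827205/2910383045673370361328125.
As a reduced fraction: E[X] = 580756915734991920365441/582076609134674072265625 ≈ 0.997733.
Is E[X] < 1? YES.
Since E[X] < 1, there exists a 5-coloring of K_{2171} with no monochromatic K_9; hence R_5(9) > 2171.

E[X] = 580756915734991920365441/582076609134674072265625 ≈ 0.997733; E[X] < 1, so R_5(9) > 2171.


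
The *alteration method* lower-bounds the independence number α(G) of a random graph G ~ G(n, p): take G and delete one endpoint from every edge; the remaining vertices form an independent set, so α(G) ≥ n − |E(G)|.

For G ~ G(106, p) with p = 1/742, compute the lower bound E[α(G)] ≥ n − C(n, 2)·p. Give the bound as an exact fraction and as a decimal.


E[|E(G)|] = C(106, 2)·p = 5565 · (1/742) = 15/2.
E[α(G)] ≥ n − E[|E(G)|] = 106 − 15/2 = 197/2.
Numerically: ≈ 98.500.
(This is only a lower bound; the true E[α(G)] may be larger.)

E[α(G)] ≥ 197/2 ≈ 98.500.


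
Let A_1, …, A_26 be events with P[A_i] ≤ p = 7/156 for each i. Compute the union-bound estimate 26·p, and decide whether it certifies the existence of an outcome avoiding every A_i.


Union bound: P[∪_{i=1}^{26} A_i] ≤ Σ_i P[A_i] ≤ 26·p = 26·(7/156) = 7/6.
Numerically: 7/6 ≈ 1.166667.
Is 7/6 < 1? NO.
Since the bound 7/6 is ≥ 1, the union bound is uninformative here; it does NOT by itself certify existence.

26·p = 7/6 ≈ 1.166667; existence NOT certified by the union bound.


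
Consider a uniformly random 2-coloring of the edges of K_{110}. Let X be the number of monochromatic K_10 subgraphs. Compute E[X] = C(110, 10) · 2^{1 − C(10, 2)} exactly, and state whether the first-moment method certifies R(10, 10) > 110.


E[X] = C(110, 10) · 2^{1 − 45} = 46897636623981 · 2^{−44} = 46897636623981/17592186044416.
As a reduced fraction: E[X] = 46897636623981/17592186044416 ≈ 2.6658.
Is E[X] < 1? NO.
Since E[X] ≥ 1, the first-moment bound is inconclusive at n = 110; it does NOT by itself certify R(10, 10) > 110.

E[X] = 46897636623981/17592186044416 ≈ 2.6658; E[X] ≥ 1; first-moment method inconclusive here.


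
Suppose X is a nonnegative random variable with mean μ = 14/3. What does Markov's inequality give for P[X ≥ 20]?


μ = E[X] = 14/3, a = 20.
Markov: P[X ≥ 20] ≤ μ/a = (14/3)/20 = 7/30.
Numerically: ≈ 0.233333.
(Since a = 20 > μ = 4.666667, the bound 7/30 is < 1 and informative.)

P[X ≥ 20] ≤ 7/30 ≈ 0.233333.


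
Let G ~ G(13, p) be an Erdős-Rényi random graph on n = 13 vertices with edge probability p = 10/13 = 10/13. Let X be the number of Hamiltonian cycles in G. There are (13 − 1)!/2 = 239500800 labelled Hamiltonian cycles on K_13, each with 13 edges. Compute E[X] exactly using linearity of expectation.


K_13 has (13 − 1)!/2 = 239500800 labelled Hamiltonian cycles.
For each such Hamiltonian cycle H, let X_H = 1 if all 13 edges of H are present in G. Then P[X_H = 1] = p^{13} = (10/13)^{13} = 10000000000000/302875106592253.
By linearity of expectation: E[X] = Σ_H E[X_H] = 239500800 · p^{13} = 239500800 · 10000000000000/302875106592253 = 2395008000000000000000/302875106592253.
Numerically: E[X] ≈ 7.908e+06.

E[X] = 239500800 · (10/13)^{13} = 2395008000000000000000/302875106592253 ≈ 7.908e+06.


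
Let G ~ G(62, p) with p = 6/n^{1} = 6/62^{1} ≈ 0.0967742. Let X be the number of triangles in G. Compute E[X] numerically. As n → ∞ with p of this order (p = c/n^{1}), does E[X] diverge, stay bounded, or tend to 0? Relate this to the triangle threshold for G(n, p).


Number of potential triangles: C(62, 3) = 37820.
Each occurs with probability p³ ≈ (0.0967742)³ ≈ 9.06313987e-04.
By linearity: E[X] = C(62, 3)·p³ ≈ 37820 · 9.06313987e-04 ≈ 34.276795.
Here α = 1, so p = 6/n is exactly at the triangle threshold p ~ 1/n. Asymptotically E[X] → c³/6 = 6³/6 = 36 ≈ 36.000000, a bounded constant. In this regime the triangle count is asymptotically Poisson(c³/6).

E[X] ≈ 34.276795; in regime p = Θ(1/n^{1}) E[X] stays bounded (at the triangle threshold p ~ 1/n).


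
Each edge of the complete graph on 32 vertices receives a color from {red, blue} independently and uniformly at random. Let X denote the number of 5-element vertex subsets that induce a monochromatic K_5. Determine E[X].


Let X = Σ_S X_S over the C(32, 5) = 201376 subsets S of size 5, where X_S = 1 if the K_5 on S is monochromatic.
For a fixed S, the K_5 on S has C(5, 2) = 10 edges. P[all 10 edges red] = (1/2)^10, and likewise for blue, so P[monochromatic] = 2·(1/2)^10 = 2^{1 − 10} = 1/512.
By linearity: E[X] = C(32, 5) · 2^{1 − 10} = 201376 · 1/512 = 6293/16.
Numerically: E[X] ≈ 393.3125.

E[X] = C(32,5)·2^(1−C(5,2)) = 6293/16 ≈ 393.3125.


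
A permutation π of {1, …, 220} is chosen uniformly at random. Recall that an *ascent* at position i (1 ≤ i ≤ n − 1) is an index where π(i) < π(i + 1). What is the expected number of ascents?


Write X = Σ X_I over i = 1, …, 219, with X_I the indicator of one ascent.
There are 219 indicators.
For each fixed i, the pair (π(i), π(i+1)) is a uniformly random ordered pair of distinct values from {1, …, 220}; by symmetry P[π(i) < π(i+1)] = 1/2.
By linearity: E[X] = 219 · (1/2) = (220 − 1) · (1/2) = 219/2 ≈ 109.50000.

E[X] = 219/2 = 109.50000.


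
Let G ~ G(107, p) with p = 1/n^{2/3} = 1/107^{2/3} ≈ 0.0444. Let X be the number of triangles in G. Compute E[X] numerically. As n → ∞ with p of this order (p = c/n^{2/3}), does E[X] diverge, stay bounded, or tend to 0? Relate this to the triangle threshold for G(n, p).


Number of potential triangles: C(107, 3) = 198485.
Each occurs with probability p³ ≈ (0.0444)³ ≈ 8.73439e-05.
By linearity: E[X] = C(107, 3)·p³ ≈ 198485 · 8.73439e-05 ≈ 17.336.
Since α = 2/3 < 1, p = c/n^{2/3} ≫ 1/n is above the triangle threshold p ~ 1/n. Asymptotically E[X] ~ (c³/6)·n^{3(1−α)} = (1³/6)·n^{1} → ∞; triangles are abundant w.h.p.

E[X] ≈ 17.336; in regime p = Θ(1/n^{2/3}) E[X] diverges (above the triangle threshold p ~ 1/n).


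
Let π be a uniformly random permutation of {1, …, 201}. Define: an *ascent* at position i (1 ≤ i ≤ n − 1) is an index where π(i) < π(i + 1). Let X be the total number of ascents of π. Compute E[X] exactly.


Write X = Σ X_I over i = 1, …, 200, with X_I the indicator of one ascent.
There are 200 indicators.
For each fixed i, the pair (π(i), π(i+1)) is a uniformly random ordered pair of distinct values from {1, …, 201}; by symmetry P[π(i) < π(i+1)] = 1/2.
By linearity: E[X] = 200 · (1/2) = (201 − 1) · (1/2) = 100 ≈ 100.000000.

E[X] = 100 = 100.000000.


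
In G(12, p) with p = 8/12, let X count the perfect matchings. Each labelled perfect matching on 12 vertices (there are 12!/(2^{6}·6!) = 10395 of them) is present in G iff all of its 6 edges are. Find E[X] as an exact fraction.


K_12 has 12!/(2^{6}·6!) = 10395 labelled perfect matchings.
For each such perfect matching H, let X_H = 1 if all 6 edges of H are present in G. Then P[X_H = 1] = p^{6} = (2/3)^{6} = 64/729.
Summing the indicators: E[X] = Σ_H E[X_H] = 10395 · p^{6} = 10395 · 64/729 = 24640/27.
Numerically: E[X] ≈ 912.6.

E[X] = 10395 · (2/3)^{6} = 24640/27 ≈ 912.6.


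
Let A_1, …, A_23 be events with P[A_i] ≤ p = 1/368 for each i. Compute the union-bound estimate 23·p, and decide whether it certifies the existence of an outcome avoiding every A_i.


Union bound: P[∪_{i=1}^{23} A_i] ≤ Σ_i P[A_i] ≤ 23·p = 23·(1/368) = 1/16.
Numerically: 1/16 ≈ 0.062500.
Is 1/16 < 1? YES.
Since P[∪ A_i] ≤ 1/16 < 1, the complement has P[∩ A_i^c] ≥ 1 − 1/16 = 15/16 > 0, so some outcome avoids every A_i.

23·p = 1/16 ≈ 0.062500; existence CERTIFIED by the union bound.


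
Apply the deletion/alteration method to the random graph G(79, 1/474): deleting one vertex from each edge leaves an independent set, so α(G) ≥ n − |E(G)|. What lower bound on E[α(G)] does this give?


E[|E(G)|] = C(79, 2)·p = 3081 · (1/474) = 13/2.
E[α(G)] ≥ n − E[|E(G)|] = 79 − 13/2 = 145/2.
Numerically: ≈ 72.50000.
(This is only a lower bound; the true E[α(G)] may be larger.)

E[α(G)] ≥ 145/2 ≈ 72.50000.


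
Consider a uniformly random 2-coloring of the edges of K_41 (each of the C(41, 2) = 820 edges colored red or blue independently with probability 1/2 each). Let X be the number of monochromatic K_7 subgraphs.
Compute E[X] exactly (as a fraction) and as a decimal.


Let X = Σ_S X_S over the C(41, 7) = 22481940 subsets S of size 7, where X_S = 1 if the K_7 on S is monochromatic.
For a fixed S, the K_7 on S has C(7, 2) = 21 edges. P[all 21 edges red] = (1/2)^21, and likewise for blue, so P[monochromatic] = 2·(1/2)^21 = 2^{1 − 21} = 1/1048576.
Summing: E[X] = C(41, 7) · 2^{1 − 21} = 22481940 · 1/1048576 = 5620485/262144.
Numerically: E[X] ≈ 21.440449.

E[X] = C(41,7)·2^(1−C(7,2)) = 5620485/262144 ≈ 21.440449.


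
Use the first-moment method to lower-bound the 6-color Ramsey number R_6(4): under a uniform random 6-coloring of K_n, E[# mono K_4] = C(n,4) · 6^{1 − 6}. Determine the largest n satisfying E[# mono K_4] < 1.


We need C(n, 4) · 6^{1 − 6} < 1, i.e. C(n, 4) < 6^{6 − 1} = 7776.
Check values of n near the boundary:
  n = 16: C(16, 4) = 1820; 1820 < 7776? YES
  n = 17: C(17, 4) = 2380; 2380 < 7776? YES
  n = 18: C(18, 4) = 3060; 3060 < 7776? YES
  n = 19: C(19, 4) = 3876; 3876 < 7776? YES
  n = 20: C(20, 4) = 4845; 4845 < 7776? YES
  n = 21: C(21, 4) = 5985; 5985 < 7776? YES
  n = 22: C(22, 4) = 7315; 7315 < 7776? YES
  n = 23: C(23, 4) = 8855; 8855 < 7776? NO
  n = 24: C(24, 4) = 10626; 10626 < 7776? NO
The largest n with C(n, 4) < 7776 is n = 22 (where E[X] = 7315/7776 ≈ 0.940715). Hence R_6(4) > 22, i.e. R_6(4) ≥ 23.

Largest n = 22; hence R_6(4) > 22.


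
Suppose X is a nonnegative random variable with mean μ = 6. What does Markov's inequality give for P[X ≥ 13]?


μ = E[X] = 6, a = 13.
Markov: P[X ≥ 13] ≤ μ/a = (6)/13 = 6/13.
Numerically: ≈ 0.461538.
(Since a = 13 > μ = 6.000000, the bound 6/13 is < 1 and informative.)

P[X ≥ 13] ≤ 6/13 ≈ 0.461538.


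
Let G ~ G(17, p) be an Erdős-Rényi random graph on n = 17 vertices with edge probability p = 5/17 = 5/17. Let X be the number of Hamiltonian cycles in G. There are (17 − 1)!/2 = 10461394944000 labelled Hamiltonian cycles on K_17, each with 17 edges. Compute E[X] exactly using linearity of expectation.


K_17 has (17 − 1)!/2 = 10461394944000 labelled Hamiltonian cycles.
For each such Hamiltonian cycle H, let X_H = 1 if all 17 edges of H are present in G. Then P[X_H = 1] = p^{17} = (5/17)^{17} = 762939453125/827240261886336764177.
By linearity: E[X] = Σ_H E[X_H] = 10461394944000 · p^{17} = 10461394944000 · 762939453125/827240261886336764177 = 7981410937500000000000000/827240261886336764177.
Numerically: E[X] ≈ 9648.24.

E[X] = 10461394944000 · (5/17)^{17} = 7981410937500000000000000/827240261886336764177 ≈ 9648.24.


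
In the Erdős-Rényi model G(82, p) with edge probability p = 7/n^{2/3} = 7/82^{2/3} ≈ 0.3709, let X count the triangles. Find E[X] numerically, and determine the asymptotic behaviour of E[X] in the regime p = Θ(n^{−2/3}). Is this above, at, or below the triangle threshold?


Number of potential triangles: C(82, 3) = 88560.
Each occurs with probability p³ ≈ (0.3709)³ ≈ 5.101130e-02.
By linearity: E[X] = C(82, 3)·p³ ≈ 88560 · 5.101130e-02 ≈ 4517.5610.
Since α = 2/3 < 1, p = c/n^{2/3} ≫ 1/n is above the triangle threshold p ~ 1/n. Asymptotically E[X] ~ (c³/6)·n^{3(1−α)} = (7³/6)·n^{1} → ∞; triangles are abundant w.h.p.

E[X] ≈ 4517.5610; in regime p = Θ(1/n^{2/3}) E[X] diverges (above the triangle threshold p ~ 1/n).


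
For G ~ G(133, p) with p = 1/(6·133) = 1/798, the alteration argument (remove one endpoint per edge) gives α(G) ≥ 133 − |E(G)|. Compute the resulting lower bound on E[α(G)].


E[|E(G)|] = C(133, 2)·p = 8778 · (1/798) = 11.
E[α(G)] ≥ n − E[|E(G)|] = 133 − 11 = 122.
Numerically: ≈ 122.000000.
(This is only a lower bound; the true E[α(G)] may be larger.)

E[α(G)] ≥ 122 ≈ 122.000000.


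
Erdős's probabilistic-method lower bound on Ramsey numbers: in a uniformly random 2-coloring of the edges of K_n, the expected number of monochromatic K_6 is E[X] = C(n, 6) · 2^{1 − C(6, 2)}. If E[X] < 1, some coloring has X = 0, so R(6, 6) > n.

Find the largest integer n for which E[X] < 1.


We need C(n, 6) · 2^{1 − 15} < 1, i.e. C(n, 6) < 2^{15 − 1} = 16384.
Check values of n near the boundary:
  n = 12: C(12, 6) = 924; 924 < 16384? YES
  n = 13: C(13, 6) = 1716; 1716 < 16384? YES
  n = 14: C(14, 6) = 3003; 3003 < 16384? YES
  n = 15: C(15, 6) = 5005; 5005 < 16384? YES
  n = 16: C(16, 6) = 8008; 8008 < 16384? YES
  n = 17: C(17, 6) = 12376; 12376 < 16384? YES
  n = 18: C(18, 6) = 18564; 18564 < 16384? NO
  n = 19: C(19, 6) = 27132; 27132 < 16384? NO
  n = 20: C(20, 6) = 38760; 38760 < 16384? NO
The largest n with C(n, 6) < 16384 is n = 17 (where E[X] = 1547/2048 ≈ 0.755). Hence R(6, 6) > 17, i.e. R(6, 6) ≥ 18.

Largest n = 17; hence R(6, 6) > 17.


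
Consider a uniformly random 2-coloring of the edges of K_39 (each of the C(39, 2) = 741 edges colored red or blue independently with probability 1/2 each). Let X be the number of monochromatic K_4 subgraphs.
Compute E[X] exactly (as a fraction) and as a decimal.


Let X = Σ_S X_S over the C(39, 4) = 82251 subsets S of size 4, where X_S = 1 if the K_4 on S is monochromatic.
For a fixed S, the K_4 on S has C(4, 2) = 6 edges. P[all 6 edges red] = (1/2)^6, and likewise for blue, so P[monochromatic] = 2·(1/2)^6 = 2^{1 − 6} = 1/32.
By linearity of expectation: E[X] = C(39, 4) · 2^{1 − 6} = 82251 · 1/32 = 82251/32.
Numerically: E[X] ≈ 2570.34375.

E[X] = C(39,4)·2^(1−C(4,2)) = 82251/32 ≈ 2570.34375.


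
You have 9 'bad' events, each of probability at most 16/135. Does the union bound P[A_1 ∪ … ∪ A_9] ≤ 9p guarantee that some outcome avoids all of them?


Union bound: P[∪_{i=1}^{9} A_i] ≤ Σ_i P[A_i] ≤ 9·p = 9·(16/135) = 16/15.
Numerically: 16/15 ≈ 1.066667.
Is 16/15 < 1? NO.
Since the bound 16/15 is ≥ 1, the union bound is uninformative here; it does NOT by itself certify existence.

9·p = 16/15 ≈ 1.066667; existence NOT certified by the union bound.


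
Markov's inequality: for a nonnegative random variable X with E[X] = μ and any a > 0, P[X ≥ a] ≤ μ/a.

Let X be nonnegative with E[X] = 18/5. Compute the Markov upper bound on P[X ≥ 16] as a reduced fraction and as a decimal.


μ = E[X] = 18/5, a = 16.
Markov: P[X ≥ 16] ≤ μ/a = (18/5)/16 = 9/40.
Numerically: ≈ 0.225000.
(Since a = 16 > μ = 3.600000, the bound 9/40 is < 1 and informative.)

P[X ≥ 16] ≤ 9/40 ≈ 0.225000.


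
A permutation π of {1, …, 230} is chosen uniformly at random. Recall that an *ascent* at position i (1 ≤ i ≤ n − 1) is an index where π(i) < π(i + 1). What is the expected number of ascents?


Write X = Σ X_I over i = 1, …, 229, with X_I the indicator of one ascent.
There are 229 indicators.
For each fixed i, the pair (π(i), π(i+1)) is a uniformly random ordered pair of distinct values from {1, …, 230}; by symmetry P[π(i) < π(i+1)] = 1/2.
By linearity: E[X] = 229 · (1/2) = (230 − 1) · (1/2) = 229/2 ≈ 114.500.

E[X] = 229/2 = 114.500.


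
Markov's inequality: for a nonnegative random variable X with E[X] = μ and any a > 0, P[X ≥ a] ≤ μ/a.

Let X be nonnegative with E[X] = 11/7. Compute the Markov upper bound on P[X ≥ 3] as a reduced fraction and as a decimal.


μ = E[X] = 11/7, a = 3.
Markov: P[X ≥ 3] ≤ μ/a = (11/7)/3 = 11/21.
Numerically: ≈ 0.5238.
(Since a = 3 > μ = 1.5714, the bound 11/21 is < 1 and informative.)

P[X ≥ 3] ≤ 11/21 ≈ 0.5238.


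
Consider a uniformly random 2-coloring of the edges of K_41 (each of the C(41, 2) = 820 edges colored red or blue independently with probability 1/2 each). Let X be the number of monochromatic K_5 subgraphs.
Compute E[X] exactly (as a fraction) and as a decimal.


Let X = Σ_S X_S over the C(41, 5) = 749398 subsets S of size 5, where X_S = 1 if the K_5 on S is monochromatic.
For a fixed S, the K_5 on S has C(5, 2) = 10 edges. P[all 10 edges red] = (1/2)^10, and likewise for blue, so P[monochromatic] = 2·(1/2)^10 = 2^{1 − 10} = 1/512.
Summing: E[X] = C(41, 5) · 2^{1 − 10} = 749398 · 1/512 = 374699/256.
Numerically: E[X] ≈ 1463.66797.

E[X] = C(41,5)·2^(1−C(5,2)) = 374699/256 ≈ 1463.66797.


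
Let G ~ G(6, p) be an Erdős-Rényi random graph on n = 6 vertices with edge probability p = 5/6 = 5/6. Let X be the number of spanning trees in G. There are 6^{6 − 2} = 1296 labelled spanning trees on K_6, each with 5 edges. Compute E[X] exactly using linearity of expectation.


K_6 has 6^{6 − 2} = 1296 labelled spanning trees.
For each such spanning tree H, let X_H = 1 if all 5 edges of H are present in G. Then P[X_H = 1] = p^{5} = (5/6)^{5} = 3125/7776.
Summing the indicators: E[X] = Σ_H E[X_H] = 1296 · p^{5} = 1296 · 3125/7776 = 3125/6.
Numerically: E[X] ≈ 521.

E[X] = 1296 · (5/6)^{5} = 3125/6 ≈ 521.


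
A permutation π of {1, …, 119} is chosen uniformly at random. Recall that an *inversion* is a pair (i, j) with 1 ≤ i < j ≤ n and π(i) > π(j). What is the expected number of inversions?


Write X = Σ X_I over the C(119, 2) = 7021 pairs i < j, with X_I the indicator of one inversion.
There are 7021 indicators.
For each fixed pair i < j, the values π(i) and π(j) are two distinct elements of {1, …, 119} in uniformly random order; by symmetry P[π(i) > π(j)] = 1/2.
By linearity: E[X] = 7021 · (1/2) = C(119, 2) · (1/2) = 7021/2 = 7021/2 ≈ 3510.50000.

E[X] = 7021/2 = 3510.50000.


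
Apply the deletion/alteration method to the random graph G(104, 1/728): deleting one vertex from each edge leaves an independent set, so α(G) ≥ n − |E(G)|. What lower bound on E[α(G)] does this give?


E[|E(G)|] = C(104, 2)·p = 5356 · (1/728) = 103/14.
E[α(G)] ≥ n − E[|E(G)|] = 104 − 103/14 = 1353/14.
Numerically: ≈ 96.6429.
(This is only a lower bound; the true E[α(G)] may be larger.)

E[α(G)] ≥ 1353/14 ≈ 96.6429.


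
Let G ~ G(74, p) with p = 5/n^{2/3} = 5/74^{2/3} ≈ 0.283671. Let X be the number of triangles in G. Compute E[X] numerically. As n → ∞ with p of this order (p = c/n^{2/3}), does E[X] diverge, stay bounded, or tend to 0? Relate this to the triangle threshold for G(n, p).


Number of potential triangles: C(74, 3) = 64824.
Each occurs with probability p³ ≈ (0.283671)³ ≈ 2.28268809e-02.
By linearity: E[X] = C(74, 3)·p³ ≈ 64824 · 2.28268809e-02 ≈ 1479.729730.
Since α = 2/3 < 1, p = c/n^{2/3} ≫ 1/n is above the triangle threshold p ~ 1/n. Asymptotically E[X] ~ (c³/6)·n^{3(1−α)} = (5³/6)·n^{1} → ∞; triangles are abundant w.h.p.

E[X] ≈ 1479.729730; in regime p = Θ(1/n^{2/3}) E[X] diverges (above the triangle threshold p ~ 1/n).


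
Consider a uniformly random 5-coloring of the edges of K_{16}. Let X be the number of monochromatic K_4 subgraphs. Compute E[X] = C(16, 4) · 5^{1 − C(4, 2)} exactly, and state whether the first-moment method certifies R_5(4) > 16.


E[X] = C(16, 4) · 5^{1 − 6} = 1820 · 5^{−5} = 1820/3125.
As a reduced fraction: E[X] = 364/625 ≈ 0.5824.
Is E[X] < 1? YES.
Since E[X] < 1, there exists a 5-coloring of K_{16} with no monochromatic K_4; hence R_5(4) > 16.

E[X] = 364/625 ≈ 0.5824; E[X] < 1, so R_5(4) > 16.


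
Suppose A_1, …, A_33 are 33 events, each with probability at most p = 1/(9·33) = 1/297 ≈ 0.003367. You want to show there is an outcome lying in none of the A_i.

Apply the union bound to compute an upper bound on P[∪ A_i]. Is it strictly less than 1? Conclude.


Union bound: P[∪_{i=1}^{33} A_i] ≤ Σ_i P[A_i] ≤ 33·p = 33·(1/297) = 1/9.
Numerically: 1/9 ≈ 0.111111.
Is 1/9 < 1? YES.
Since P[∪ A_i] ≤ 1/9 < 1, the complement has P[∩ A_i^c] ≥ 1 − 1/9 = 8/9 > 0, so some outcome avoids every A_i.

33·p = 1/9 ≈ 0.111111; existence CERTIFIED by the union bound.


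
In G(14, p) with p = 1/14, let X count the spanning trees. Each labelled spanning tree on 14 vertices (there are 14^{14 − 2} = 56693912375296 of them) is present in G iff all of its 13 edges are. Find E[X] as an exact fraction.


K_14 has 14^{14 − 2} = 56693912375296 labelled spanning trees.
For each such spanning tree H, let X_H = 1 if all 13 edges of H are present in G. Then P[X_H = 1] = p^{13} = (1/14)^{13} = 1/793714773254144.
By linearity of expectation: E[X] = Σ_H E[X_H] = 56693912375296 · p^{13} = 56693912375296 · 1/793714773254144 = 1/14.
Numerically: E[X] ≈ 0.07143.

E[X] = 56693912375296 · (1/14)^{13} = 1/14 ≈ 0.07143.


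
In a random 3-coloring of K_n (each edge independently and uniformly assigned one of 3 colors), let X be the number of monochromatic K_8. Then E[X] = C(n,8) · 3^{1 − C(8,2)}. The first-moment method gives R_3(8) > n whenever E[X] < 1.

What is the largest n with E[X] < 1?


We need C(n, 8) · 3^{1 − 28} < 1, i.e. C(n, 8) < 3^{28 − 1} = 7625597484987.
Check values of n near the boundary:
  n = 155: C(155, 8) = 6876747915675; 6876747915675 < 7625597484987? YES
  n = 156: C(156, 8) = 7248464019225; 7248464019225 < 7625597484987? YES
  n = 157: C(157, 8) = 7637643295425; 7637643295425 < 7625597484987? NO
The largest n with C(n, 8) < 7625597484987 is n = 156 (where E[X] = 805384891025/847288609443 ≈ 0.951). Hence R_3(8) > 156, i.e. R_3(8) ≥ 157.

Largest n = 156; hence R_3(8) > 156.


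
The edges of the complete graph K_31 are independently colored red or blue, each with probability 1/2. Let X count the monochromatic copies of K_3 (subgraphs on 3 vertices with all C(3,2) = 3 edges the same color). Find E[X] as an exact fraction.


Let X = Σ_S X_S over the C(31, 3) = 4495 subsets S of size 3, where X_S = 1 if the K_3 on S is monochromatic.
For a fixed S, the K_3 on S has C(3, 2) = 3 edges. P[all 3 edges red] = (1/2)^3, and likewise for blue, so P[monochromatic] = 2·(1/2)^3 = 2^{1 − 3} = 1/4.
Summing: E[X] = C(31, 3) · 2^{1 − 3} = 4495 · 1/4 = 4495/4.
Numerically: E[X] ≈ 1123.75000.

E[X] = C(31,3)·2^(1−C(3,2)) = 4495/4 ≈ 1123.75000.


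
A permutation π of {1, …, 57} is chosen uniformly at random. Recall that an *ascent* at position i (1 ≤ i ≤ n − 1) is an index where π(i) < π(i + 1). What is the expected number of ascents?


Write X = Σ X_I over i = 1, …, 56, with X_I the indicator of one ascent.
There are 56 indicators.
For each fixed i, the pair (π(i), π(i+1)) is a uniformly random ordered pair of distinct values from {1, …, 57}; by symmetry P[π(i) < π(i+1)] = 1/2.
By linearity: E[X] = 56 · (1/2) = (57 − 1) · (1/2) = 28 ≈ 28.00000.

E[X] = 28 = 28.00000.


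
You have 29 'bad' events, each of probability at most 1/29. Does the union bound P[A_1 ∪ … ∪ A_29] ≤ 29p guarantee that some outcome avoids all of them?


Union bound: P[∪_{i=1}^{29} A_i] ≤ Σ_i P[A_i] ≤ 29·p = 29·(1/29) = 1.
Numerically: 1 ≈ 1.0000.
Is 1 < 1? NO.
Since the bound 1 is ≥ 1, the union bound is uninformative here; it does NOT by itself certify existence.

29·p = 1 ≈ 1.0000; existence NOT certified by the union bound.


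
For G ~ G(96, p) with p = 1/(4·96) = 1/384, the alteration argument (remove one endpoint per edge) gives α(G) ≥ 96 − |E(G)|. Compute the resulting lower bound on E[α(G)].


E[|E(G)|] = C(96, 2)·p = 4560 · (1/384) = 95/8.
E[α(G)] ≥ n − E[|E(G)|] = 96 − 95/8 = 673/8.
Numerically: ≈ 84.125000.
(This is only a lower bound; the true E[α(G)] may be larger.)

E[α(G)] ≥ 673/8 ≈ 84.125000.


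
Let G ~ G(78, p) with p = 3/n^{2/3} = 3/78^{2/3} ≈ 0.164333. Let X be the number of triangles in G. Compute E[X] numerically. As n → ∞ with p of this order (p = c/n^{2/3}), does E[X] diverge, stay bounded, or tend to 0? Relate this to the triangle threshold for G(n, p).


Number of potential triangles: C(78, 3) = 76076.
Each occurs with probability p³ ≈ (0.164333)³ ≈ 4.43786982e-03.
By linearity: E[X] = C(78, 3)·p³ ≈ 76076 · 4.43786982e-03 ≈ 337.615385.
Since α = 2/3 < 1, p = c/n^{2/3} ≫ 1/n is above the triangle threshold p ~ 1/n. Asymptotically E[X] ~ (c³/6)·n^{3(1−α)} = (3³/6)·n^{1} → ∞; triangles are abundant w.h.p.

E[X] ≈ 337.615385; in regime p = Θ(1/n^{2/3}) E[X] diverges (above the triangle threshold p ~ 1/n).


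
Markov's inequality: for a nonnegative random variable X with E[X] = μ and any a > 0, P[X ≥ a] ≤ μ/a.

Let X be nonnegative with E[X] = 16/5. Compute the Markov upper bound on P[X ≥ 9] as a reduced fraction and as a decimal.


μ = E[X] = 16/5, a = 9.
Markov: P[X ≥ 9] ≤ μ/a = (16/5)/9 = 16/45.
Numerically: ≈ 0.3556.
(Since a = 9 > μ = 3.2000, the bound 16/45 is < 1 and informative.)

P[X ≥ 9] ≤ 16/45 ≈ 0.3556.


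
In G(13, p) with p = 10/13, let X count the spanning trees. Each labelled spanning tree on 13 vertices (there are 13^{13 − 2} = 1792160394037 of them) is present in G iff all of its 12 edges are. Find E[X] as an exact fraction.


K_13 has 13^{13 − 2} = 1792160394037 labelled spanning trees.
For each such spanning tree H, let X_H = 1 if all 12 edges of H are present in G. Then P[X_H = 1] = p^{12} = (10/13)^{12} = 1000000000000/23298085122481.
Summing the indicators: E[X] = Σ_H E[X_H] = 1792160394037 · p^{12} = 1792160394037 · 1000000000000/23298085122481 = 1000000000000/13.
Numerically: E[X] ≈ 7.69231e+10.

E[X] = 1792160394037 · (10/13)^{12} = 1000000000000/13 ≈ 7.69231e+10.


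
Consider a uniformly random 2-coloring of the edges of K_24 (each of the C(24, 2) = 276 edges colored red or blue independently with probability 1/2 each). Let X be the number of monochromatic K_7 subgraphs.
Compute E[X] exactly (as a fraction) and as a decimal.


Let X = Σ_S X_S over the C(24, 7) = 346104 subsets S of size 7, where X_S = 1 if the K_7 on S is monochromatic.
For a fixed S, the K_7 on S has C(7, 2) = 21 edges. P[all 21 edges red] = (1/2)^21, and likewise for blue, so P[monochromatic] = 2·(1/2)^21 = 2^{1 − 21} = 1/1048576.
By linearity: E[X] = C(24, 7) · 2^{1 − 21} = 346104 · 1/1048576 = 43263/131072.
Numerically: E[X] ≈ 0.330.

E[X] = C(24,7)·2^(1−C(7,2)) = 43263/131072 ≈ 0.330.
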